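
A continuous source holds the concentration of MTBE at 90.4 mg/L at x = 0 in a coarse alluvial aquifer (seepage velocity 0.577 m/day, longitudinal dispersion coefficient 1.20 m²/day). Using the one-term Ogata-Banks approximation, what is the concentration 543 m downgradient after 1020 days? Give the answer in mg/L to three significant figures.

74.2 mg/L

For a continuous step input, C/C₀ ≈ ½·erfc((x−vt)/(2√(Dt))).
vt = 0.577 × 1020 = 588.54 m and 2√(Dt) = 2√(1.20 × 1020) = 69.97 m.
Argument (x−vt)/(2√(Dt)) = (543 − 588.54)/69.97 = -0.6509; ½·erfc(-0.6509) = 0.8213.
C = 90.4 × 0.8213 = 74.2 mg/L.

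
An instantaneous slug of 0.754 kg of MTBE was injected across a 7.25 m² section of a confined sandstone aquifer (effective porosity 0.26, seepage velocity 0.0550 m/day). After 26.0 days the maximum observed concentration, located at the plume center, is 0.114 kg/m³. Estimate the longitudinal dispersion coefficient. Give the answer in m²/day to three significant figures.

At the plume center C_max = M/(n_e·A·√(4πDt)), so D = M²/(4πt·(n_e·A·C_max)²).
n_e·A·C_max = 0.26 × 7.25 × 0.114 = 0.2149 kg/m.
D = 0.754²/(4π × 26.0 × 0.2149²) = 0.0377 m²/day.

0.0377 m²/day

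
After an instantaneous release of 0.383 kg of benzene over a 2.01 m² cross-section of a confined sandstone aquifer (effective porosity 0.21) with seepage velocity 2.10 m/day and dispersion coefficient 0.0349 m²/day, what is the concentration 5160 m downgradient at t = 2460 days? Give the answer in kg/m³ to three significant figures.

For an instantaneous plane source, C(x,t) = M/(n_e·A·√(4πDt)) · exp(−(x−vt)²/(4Dt)), with n_e·A the pore (flow) area.
Plume center vt = 2.10 × 2460 = 5166 m, so the well at 5160 m is 6 m upgradient of the peak.
√(4πDt) = 32.85 m, giving peak height M/(n_e·A·√(4πDt)) = 0.383/(0.21 × 2.01 × 32.85) = 0.02762 kg/m³.
(x−vt)²/(4Dt) = (-6)²/(4 × 0.0349 × 2460) = 0.1048; exp(−0.1048) = 0.9005.
C = 0.02762 × 0.9005 = 0.0249 kg/m³.

0.0249 kg/m³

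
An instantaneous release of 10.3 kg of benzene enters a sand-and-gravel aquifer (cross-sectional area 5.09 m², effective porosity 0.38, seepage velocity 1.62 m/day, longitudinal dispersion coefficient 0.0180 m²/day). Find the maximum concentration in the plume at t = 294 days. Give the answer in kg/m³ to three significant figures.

0.653 kg/m³

The peak of an instantaneous 1D plume sits at x = vt; there the Gaussian factor is 1 and C_max = M/(n_e·A·√(4πDt)), where n_e·A is the pore area the mass is dissolved in.
√(4πDt) = √(4π × 0.0180 × 294) = 8.155 m, so C_max = 10.3/(0.38 × 5.09 × 8.155) = 0.653 kg/m³.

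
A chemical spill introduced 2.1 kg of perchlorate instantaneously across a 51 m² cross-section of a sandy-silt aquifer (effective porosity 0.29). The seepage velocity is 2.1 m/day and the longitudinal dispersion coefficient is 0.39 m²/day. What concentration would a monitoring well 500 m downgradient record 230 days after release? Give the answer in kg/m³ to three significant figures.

0.00189 kg/m³

For an instantaneous plane source, C(x,t) = M/(n_e·A·√(4πDt)) · exp(−(x−vt)²/(4Dt)), with n_e·A the pore (flow) area.
Plume center vt = 2.1 × 230 = 483 m, so the well at 500 m is 17 m downgradient of the peak.
√(4πDt) = 33.57 m, giving peak height M/(n_e·A·√(4πDt)) = 2.1/(0.29 × 51 × 33.57) = 0.004230 kg/m³.
(x−vt)²/(4Dt) = (17)²/(4 × 0.39 × 230) = 0.8055; exp(−0.8055) = 0.4469.
C = 0.004230 × 0.4469 = 0.00189 kg/m³.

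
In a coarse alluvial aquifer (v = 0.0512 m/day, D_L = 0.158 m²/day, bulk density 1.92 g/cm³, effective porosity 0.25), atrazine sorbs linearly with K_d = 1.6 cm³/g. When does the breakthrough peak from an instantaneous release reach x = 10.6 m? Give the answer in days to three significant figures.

2060 days

Retardation factor R = 1 + ρ_b·K_d/n = 1 + 1.92 × 1.6/0.25 = 13.29.
Sorption retards both mechanisms: v_R = v/R = 0.003853 m/day, D_R = D/R = 0.01189 m²/day.
Peak time from v_R²t² + 2D_R t − x² = 0: t = (√(D_R² + v_R²x²) − D_R)/v_R².
√(D_R² + v_R²x²) = √(0.01189² + 0.003853² × 10.6²) = 0.04254; v_R² = 1.485e-05.
t = (0.04254 − 0.01189)/1.485e-05 = 2060 days.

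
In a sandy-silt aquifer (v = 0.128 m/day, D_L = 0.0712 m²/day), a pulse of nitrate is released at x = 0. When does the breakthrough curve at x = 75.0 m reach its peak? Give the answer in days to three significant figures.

For the 1D instantaneous-source solution, setting ∂C/∂t = 0 at fixed x gives v²t² + 2Dt − x² = 0, so t = (√(D² + v²x²) − D)/v².
√(D² + v²x²) = √(0.0712² + 0.128² × 75.0²) = 9.600; v² = 0.016384.
t = (9.600 − 0.0712)/0.016384 = 582 days (vs. the pure-advection estimate x/v = 586 d).

582 days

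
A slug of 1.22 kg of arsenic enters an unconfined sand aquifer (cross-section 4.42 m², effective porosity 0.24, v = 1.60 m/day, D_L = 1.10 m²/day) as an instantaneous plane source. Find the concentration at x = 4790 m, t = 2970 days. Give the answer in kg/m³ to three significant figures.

For an instantaneous plane source, C(x,t) = M/(n_e·A·√(4πDt)) · exp(−(x−vt)²/(4Dt)), with n_e·A the pore (flow) area.
Plume center vt = 1.60 × 2970 = 4752 m, so the well at 4790 m is 38 m downgradient of the peak.
√(4πDt) = 202.6 m, giving peak height M/(n_e·A·√(4πDt)) = 1.22/(0.24 × 4.42 × 202.6) = 0.005677 kg/m³.
(x−vt)²/(4Dt) = (38)²/(4 × 1.10 × 2970) = 0.1105; exp(−0.1105) = 0.8954.
C = 0.005677 × 0.8954 = 0.00508 kg/m³.

0.00508 kg/m³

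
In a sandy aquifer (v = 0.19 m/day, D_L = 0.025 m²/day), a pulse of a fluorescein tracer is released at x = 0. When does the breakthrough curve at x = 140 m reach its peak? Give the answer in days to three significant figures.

736 days

For the 1D instantaneous-source solution, setting ∂C/∂t = 0 at fixed x gives v²t² + 2Dt − x² = 0, so t = (√(D² + v²x²) − D)/v².
√(D² + v²x²) = √(0.025² + 0.19² × 140²) = 26.60; v² = 0.0361.
t = (26.60 − 0.025)/0.0361 = 736 days (vs. the pure-advection estimate x/v = 737 d).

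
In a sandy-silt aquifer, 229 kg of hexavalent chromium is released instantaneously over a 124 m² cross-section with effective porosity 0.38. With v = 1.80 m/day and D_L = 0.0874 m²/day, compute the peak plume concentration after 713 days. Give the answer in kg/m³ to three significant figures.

The peak of an instantaneous 1D plume sits at x = vt; there the Gaussian factor is 1 and C_max = M/(n_e·A·√(4πDt)), where n_e·A is the pore area the mass is dissolved in.
√(4πDt) = √(4π × 0.0874 × 713) = 27.98 m, so C_max = 229/(0.38 × 124 × 27.98) = 0.174 kg/m³.

0.174 kg/m³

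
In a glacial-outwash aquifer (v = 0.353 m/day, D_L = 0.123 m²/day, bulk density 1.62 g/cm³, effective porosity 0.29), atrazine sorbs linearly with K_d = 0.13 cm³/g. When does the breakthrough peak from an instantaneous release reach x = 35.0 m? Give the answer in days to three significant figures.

Retardation factor R = 1 + ρ_b·K_d/n = 1 + 1.62 × 0.13/0.29 = 1.726.
Sorption retards both mechanisms: v_R = v/R = 0.2045 m/day, D_R = D/R = 0.07126 m²/day.
Peak time from v_R²t² + 2D_R t − x² = 0: t = (√(D_R² + v_R²x²) − D_R)/v_R².
√(D_R² + v_R²x²) = √(0.07126² + 0.2045² × 35.0²) = 7.158; v_R² = 0.04182.
t = (7.158 − 0.07126)/0.04182 = 169 days.

169 days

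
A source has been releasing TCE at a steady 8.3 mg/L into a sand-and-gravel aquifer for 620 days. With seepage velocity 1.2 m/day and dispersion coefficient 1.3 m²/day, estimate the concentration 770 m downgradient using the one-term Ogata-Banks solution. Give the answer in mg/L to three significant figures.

2.15 mg/L

For a continuous step input, C/C₀ ≈ ½·erfc((x−vt)/(2√(Dt))).
vt = 1.2 × 620 = 744 m and 2√(Dt) = 2√(1.3 × 620) = 56.78 m.
Argument (x−vt)/(2√(Dt)) = (770 − 744)/56.78 = 0.4579; ½·erfc(0.4579) = 0.2586.
C = 8.3 × 0.2586 = 2.15 mg/L.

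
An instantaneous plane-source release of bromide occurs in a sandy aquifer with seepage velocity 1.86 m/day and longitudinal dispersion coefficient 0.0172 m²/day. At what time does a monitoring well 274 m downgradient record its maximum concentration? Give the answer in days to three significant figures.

147 days

For the 1D instantaneous-source solution, setting ∂C/∂t = 0 at fixed x gives v²t² + 2Dt − x² = 0, so t = (√(D² + v²x²) − D)/v².
√(D² + v²x²) = √(0.0172² + 1.86² × 274²) = 509.6; v² = 3.4596.
t = (509.6 − 0.0172)/3.4596 = 147 days (vs. the pure-advection estimate x/v = 147 d).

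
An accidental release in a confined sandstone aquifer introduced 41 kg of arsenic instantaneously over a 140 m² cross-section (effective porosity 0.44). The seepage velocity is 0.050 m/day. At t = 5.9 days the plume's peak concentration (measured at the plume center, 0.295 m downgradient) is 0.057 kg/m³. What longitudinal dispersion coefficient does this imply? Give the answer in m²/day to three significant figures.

At the plume center C_max = M/(n_e·A·√(4πDt)), so D = M²/(4πt·(n_e·A·C_max)²).
n_e·A·C_max = 0.44 × 140 × 0.057 = 3.511 kg/m.
D = 41²/(4π × 5.9 × 3.511²) = 1.84 m²/day.

1.84 m²/day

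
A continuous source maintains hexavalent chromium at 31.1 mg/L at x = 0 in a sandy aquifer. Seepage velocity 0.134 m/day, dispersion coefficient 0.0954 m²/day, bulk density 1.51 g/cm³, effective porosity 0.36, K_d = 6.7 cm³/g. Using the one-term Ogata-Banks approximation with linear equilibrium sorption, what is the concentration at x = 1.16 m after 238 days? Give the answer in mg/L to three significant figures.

14.9 mg/L

Retardation factor R = 1 + ρ_b·K_d/n = 1 + 1.51 × 6.7/0.36 = 29.10.
Sorption retards both mechanisms: v_R = v/R = 0.004605 m/day, D_R = D/R = 0.003278 m²/day.
v_R·t = 0.004605 × 238 = 1.09599 m; 2√(D_R t) = 1.767 m; argument = (1.16 − 1.09599)/1.767 = 0.03623.
C = C₀ × ½·erfc(0.03623) = 31.1 × 0.4796 = 14.9 mg/L.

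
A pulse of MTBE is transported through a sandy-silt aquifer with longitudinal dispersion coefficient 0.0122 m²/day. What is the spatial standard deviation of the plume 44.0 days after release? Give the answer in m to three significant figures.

Dispersive spreading gives a Gaussian with σ² = 2Dt; advection only shifts the center.
σ = √(2 × 0.0122 × 44.0) = 1.04 m.

1.04 m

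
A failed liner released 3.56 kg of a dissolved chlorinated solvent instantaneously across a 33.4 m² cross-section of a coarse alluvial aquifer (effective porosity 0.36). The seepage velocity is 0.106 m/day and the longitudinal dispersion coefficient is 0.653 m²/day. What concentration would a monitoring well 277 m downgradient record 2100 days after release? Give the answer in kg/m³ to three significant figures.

For an instantaneous plane source, C(x,t) = M/(n_e·A·√(4πDt)) · exp(−(x−vt)²/(4Dt)), with n_e·A the pore (flow) area.
Plume center vt = 0.106 × 2100 = 222.6 m, so the well at 277 m is 54.4 m downgradient of the peak.
√(4πDt) = 131.3 m, giving peak height M/(n_e·A·√(4πDt)) = 3.56/(0.36 × 33.4 × 131.3) = 0.002255 kg/m³.
(x−vt)²/(4Dt) = (54.4)²/(4 × 0.653 × 2100) = 0.5395; exp(−0.5395) = 0.5830.
C = 0.002255 × 0.5830 = 0.00131 kg/m³.

0.00131 kg/m³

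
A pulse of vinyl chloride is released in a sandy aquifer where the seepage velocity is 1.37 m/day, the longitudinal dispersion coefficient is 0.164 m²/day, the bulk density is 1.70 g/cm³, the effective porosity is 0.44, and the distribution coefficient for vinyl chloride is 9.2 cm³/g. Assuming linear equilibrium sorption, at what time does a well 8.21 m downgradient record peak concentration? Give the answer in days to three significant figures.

Retardation factor R = 1 + ρ_b·K_d/n = 1 + 1.70 × 9.2/0.44 = 36.55.
Sorption retards both mechanisms: v_R = v/R = 0.03748 m/day, D_R = D/R = 0.004487 m²/day.
Peak time from v_R²t² + 2D_R t − x² = 0: t = (√(D_R² + v_R²x²) − D_R)/v_R².
√(D_R² + v_R²x²) = √(0.004487² + 0.03748² × 8.21²) = 0.3077; v_R² = 0.001405.
t = (0.3077 − 0.004487)/0.001405 = 216 days.

216 days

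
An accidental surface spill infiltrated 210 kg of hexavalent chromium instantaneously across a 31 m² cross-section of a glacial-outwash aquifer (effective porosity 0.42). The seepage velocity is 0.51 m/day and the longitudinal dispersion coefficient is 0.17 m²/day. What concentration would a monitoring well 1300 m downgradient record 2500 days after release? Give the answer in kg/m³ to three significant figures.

0.153 kg/m³

For an instantaneous plane source, C(x,t) = M/(n_e·A·√(4πDt)) · exp(−(x−vt)²/(4Dt)), with n_e·A the pore (flow) area.
Plume center vt = 0.51 × 2500 = 1275 m, so the well at 1300 m is 25 m downgradient of the peak.
√(4πDt) = 73.08 m, giving peak height M/(n_e·A·√(4πDt)) = 210/(0.42 × 31 × 73.08) = 0.2207 kg/m³.
(x−vt)²/(4Dt) = (25)²/(4 × 0.17 × 2500) = 0.3676; exp(−0.3676) = 0.6924.
C = 0.2207 × 0.6924 = 0.153 kg/m³.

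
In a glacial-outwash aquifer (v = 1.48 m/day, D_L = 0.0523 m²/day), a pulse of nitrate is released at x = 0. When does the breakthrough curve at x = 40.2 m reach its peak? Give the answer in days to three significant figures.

For the 1D instantaneous-source solution, setting ∂C/∂t = 0 at fixed x gives v²t² + 2Dt − x² = 0, so t = (√(D² + v²x²) − D)/v².
√(D² + v²x²) = √(0.0523² + 1.48² × 40.2²) = 59.50; v² = 2.1904.
t = (59.50 − 0.0523)/2.1904 = 27.1 days (vs. the pure-advection estimate x/v = 27.2 d).

27.1 days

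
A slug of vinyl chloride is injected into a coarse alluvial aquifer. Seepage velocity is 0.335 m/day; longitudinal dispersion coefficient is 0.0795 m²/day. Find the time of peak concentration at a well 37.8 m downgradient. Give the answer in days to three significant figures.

For the 1D instantaneous-source solution, setting ∂C/∂t = 0 at fixed x gives v²t² + 2Dt − x² = 0, so t = (√(D² + v²x²) − D)/v².
√(D² + v²x²) = √(0.0795² + 0.335² × 37.8²) = 12.66; v² = 0.112225.
t = (12.66 − 0.0795)/0.112225 = 112 days (vs. the pure-advection estimate x/v = 113 d).

112 days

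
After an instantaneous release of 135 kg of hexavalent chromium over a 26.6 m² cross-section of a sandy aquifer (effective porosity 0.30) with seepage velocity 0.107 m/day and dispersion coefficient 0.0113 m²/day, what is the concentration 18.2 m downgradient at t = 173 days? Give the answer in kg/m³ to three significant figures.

For an instantaneous plane source, C(x,t) = M/(n_e·A·√(4πDt)) · exp(−(x−vt)²/(4Dt)), with n_e·A the pore (flow) area.
Plume center vt = 0.107 × 173 = 18.511 m, so the well at 18.2 m is 0.311 m upgradient of the peak.
√(4πDt) = 4.956 m, giving peak height M/(n_e·A·√(4πDt)) = 135/(0.30 × 26.6 × 4.956) = 3.413 kg/m³.
(x−vt)²/(4Dt) = (-0.311)²/(4 × 0.0113 × 173) = 0.01237; exp(−0.01237) = 0.9877.
C = 3.413 × 0.9877 = 3.37 kg/m³.

3.37 kg/m³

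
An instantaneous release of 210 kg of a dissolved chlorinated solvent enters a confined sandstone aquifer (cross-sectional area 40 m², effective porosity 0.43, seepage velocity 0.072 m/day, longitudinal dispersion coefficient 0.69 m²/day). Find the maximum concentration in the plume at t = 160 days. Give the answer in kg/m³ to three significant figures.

The peak of an instantaneous 1D plume sits at x = vt; there the Gaussian factor is 1 and C_max = M/(n_e·A·√(4πDt)), where n_e·A is the pore area the mass is dissolved in.
√(4πDt) = √(4π × 0.69 × 160) = 37.25 m, so C_max = 210/(0.43 × 40 × 37.25) = 0.328 kg/m³.

0.328 kg/m³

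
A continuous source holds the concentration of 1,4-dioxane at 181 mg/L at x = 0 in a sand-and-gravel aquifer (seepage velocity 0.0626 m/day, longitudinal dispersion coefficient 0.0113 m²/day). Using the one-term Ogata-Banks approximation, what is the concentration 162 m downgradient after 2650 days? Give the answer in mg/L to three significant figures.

For a continuous step input, C/C₀ ≈ ½·erfc((x−vt)/(2√(Dt))).
vt = 0.0626 × 2650 = 165.89 m and 2√(Dt) = 2√(0.0113 × 2650) = 10.94 m.
Argument (x−vt)/(2√(Dt)) = (162 − 165.89)/10.94 = -0.3556; ½·erfc(-0.3556) = 0.6925.
C = 181 × 0.6925 = 125 mg/L.

125 mg/L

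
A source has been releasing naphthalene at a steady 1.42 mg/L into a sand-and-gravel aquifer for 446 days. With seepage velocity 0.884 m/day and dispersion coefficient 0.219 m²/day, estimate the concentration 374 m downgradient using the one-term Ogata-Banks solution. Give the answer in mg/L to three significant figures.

For a continuous step input, C/C₀ ≈ ½·erfc((x−vt)/(2√(Dt))).
vt = 0.884 × 446 = 394.264 m and 2√(Dt) = 2√(0.219 × 446) = 19.77 m.
Argument (x−vt)/(2√(Dt)) = (374 − 394.264)/19.77 = -1.025; ½·erfc(-1.025) = 0.9264.
C = 1.42 × 0.9264 = 1.32 mg/L.

1.32 mg/L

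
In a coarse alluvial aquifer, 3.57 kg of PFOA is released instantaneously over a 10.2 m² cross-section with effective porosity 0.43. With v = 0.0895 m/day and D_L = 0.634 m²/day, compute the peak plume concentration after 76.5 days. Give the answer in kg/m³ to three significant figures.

The peak of an instantaneous 1D plume sits at x = vt; there the Gaussian factor is 1 and C_max = M/(n_e·A·√(4πDt)), where n_e·A is the pore area the mass is dissolved in.
√(4πDt) = √(4π × 0.634 × 76.5) = 24.69 m, so C_max = 3.57/(0.43 × 10.2 × 24.69) = 0.0330 kg/m³.

0.0330 kg/m³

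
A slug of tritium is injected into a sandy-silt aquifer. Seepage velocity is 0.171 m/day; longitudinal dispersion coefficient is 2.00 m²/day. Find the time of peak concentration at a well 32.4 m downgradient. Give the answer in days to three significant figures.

For the 1D instantaneous-source solution, setting ∂C/∂t = 0 at fixed x gives v²t² + 2Dt − x² = 0, so t = (√(D² + v²x²) − D)/v².
√(D² + v²x²) = √(2.00² + 0.171² × 32.4²) = 5.890; v² = 0.029241.
t = (5.890 − 2.00)/0.029241 = 133 days (vs. the pure-advection estimate x/v = 189 d).

133 days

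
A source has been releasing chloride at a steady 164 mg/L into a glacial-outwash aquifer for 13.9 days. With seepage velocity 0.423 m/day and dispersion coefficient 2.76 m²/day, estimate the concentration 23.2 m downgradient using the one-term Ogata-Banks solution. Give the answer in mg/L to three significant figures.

For a continuous step input, C/C₀ ≈ ½·erfc((x−vt)/(2√(Dt))).
vt = 0.423 × 13.9 = 5.8797 m and 2√(Dt) = 2√(2.76 × 13.9) = 12.39 m.
Argument (x−vt)/(2√(Dt)) = (23.2 − 5.8797)/12.39 = 1.398; ½·erfc(1.398) = 0.02402.
C = 164 × 0.02402 = 3.94 mg/L.

3.94 mg/L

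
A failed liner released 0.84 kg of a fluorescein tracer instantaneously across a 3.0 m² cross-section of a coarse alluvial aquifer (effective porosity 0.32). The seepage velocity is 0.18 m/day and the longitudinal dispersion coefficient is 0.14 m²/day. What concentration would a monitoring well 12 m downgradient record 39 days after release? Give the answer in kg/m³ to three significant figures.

0.0339 kg/m³

For an instantaneous plane source, C(x,t) = M/(n_e·A·√(4πDt)) · exp(−(x−vt)²/(4Dt)), with n_e·A the pore (flow) area.
Plume center vt = 0.18 × 39 = 7.02 m, so the well at 12 m is 4.98 m downgradient of the peak.
√(4πDt) = 8.283 m, giving peak height M/(n_e·A·√(4πDt)) = 0.84/(0.32 × 3.0 × 8.283) = 0.1056 kg/m³.
(x−vt)²/(4Dt) = (4.98)²/(4 × 0.14 × 39) = 1.136; exp(−1.136) = 0.3211.
C = 0.1056 × 0.3211 = 0.0339 kg/m³.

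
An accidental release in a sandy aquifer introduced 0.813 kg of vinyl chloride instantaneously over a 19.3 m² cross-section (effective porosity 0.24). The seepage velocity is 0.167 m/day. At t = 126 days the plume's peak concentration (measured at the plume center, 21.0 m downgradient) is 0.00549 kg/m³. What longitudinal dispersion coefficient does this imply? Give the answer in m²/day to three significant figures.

0.646 m²/day

At the plume center C_max = M/(n_e·A·√(4πDt)), so D = M²/(4πt·(n_e·A·C_max)²).
n_e·A·C_max = 0.24 × 19.3 × 0.00549 = 0.02543 kg/m.
D = 0.813²/(4π × 126 × 0.02543²) = 0.646 m²/day.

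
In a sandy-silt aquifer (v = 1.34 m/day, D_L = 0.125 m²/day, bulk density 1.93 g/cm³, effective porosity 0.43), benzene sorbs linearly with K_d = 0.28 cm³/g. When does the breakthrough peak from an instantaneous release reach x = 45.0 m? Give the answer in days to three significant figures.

75.6 days

Retardation factor R = 1 + ρ_b·K_d/n = 1 + 1.93 × 0.28/0.43 = 2.257.
Sorption retards both mechanisms: v_R = v/R = 0.5937 m/day, D_R = D/R = 0.05538 m²/day.
Peak time from v_R²t² + 2D_R t − x² = 0: t = (√(D_R² + v_R²x²) − D_R)/v_R².
√(D_R² + v_R²x²) = √(0.05538² + 0.5937² × 45.0²) = 26.72; v_R² = 0.3525.
t = (26.72 − 0.05538)/0.3525 = 75.6 days.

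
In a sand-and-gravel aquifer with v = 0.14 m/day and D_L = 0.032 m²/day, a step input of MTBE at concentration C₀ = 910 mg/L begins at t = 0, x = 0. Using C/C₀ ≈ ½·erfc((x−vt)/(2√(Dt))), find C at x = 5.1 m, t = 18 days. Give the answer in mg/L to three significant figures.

For a continuous step input, C/C₀ ≈ ½·erfc((x−vt)/(2√(Dt))).
vt = 0.14 × 18 = 2.52 m and 2√(Dt) = 2√(0.032 × 18) = 1.518 m.
Argument (x−vt)/(2√(Dt)) = (5.1 − 2.52)/1.518 = 1.700; ½·erfc(1.700) = 0.008105.
C = 910 × 0.008105 = 7.38 mg/L.

7.38 mg/L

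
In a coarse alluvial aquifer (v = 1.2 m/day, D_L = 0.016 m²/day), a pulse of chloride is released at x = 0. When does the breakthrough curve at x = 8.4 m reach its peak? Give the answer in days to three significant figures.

6.99 days

For the 1D instantaneous-source solution, setting ∂C/∂t = 0 at fixed x gives v²t² + 2Dt − x² = 0, so t = (√(D² + v²x²) − D)/v².
√(D² + v²x²) = √(0.016² + 1.2² × 8.4²) = 10.08; v² = 1.44.
t = (10.08 − 0.016)/1.44 = 6.99 days (vs. the pure-advection estimate x/v = 7.00 d).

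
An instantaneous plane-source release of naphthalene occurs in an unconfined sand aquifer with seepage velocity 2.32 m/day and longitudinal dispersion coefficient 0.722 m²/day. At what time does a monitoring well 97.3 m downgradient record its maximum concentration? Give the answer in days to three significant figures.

For the 1D instantaneous-source solution, setting ∂C/∂t = 0 at fixed x gives v²t² + 2Dt − x² = 0, so t = (√(D² + v²x²) − D)/v².
√(D² + v²x²) = √(0.722² + 2.32² × 97.3²) = 225.7; v² = 5.3824.
t = (225.7 − 0.722)/5.3824 = 41.8 days (vs. the pure-advection estimate x/v = 41.9 d).

41.8 days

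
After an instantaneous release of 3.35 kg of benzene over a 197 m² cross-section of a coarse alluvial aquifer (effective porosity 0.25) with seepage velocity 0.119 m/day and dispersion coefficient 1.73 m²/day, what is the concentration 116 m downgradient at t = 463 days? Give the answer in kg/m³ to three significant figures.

0.000213 kg/m³

For an instantaneous plane source, C(x,t) = M/(n_e·A·√(4πDt)) · exp(−(x−vt)²/(4Dt)), with n_e·A the pore (flow) area.
Plume center vt = 0.119 × 463 = 55.097 m, so the well at 116 m is 60.903 m downgradient of the peak.
√(4πDt) = 100.3 m, giving peak height M/(n_e·A·√(4πDt)) = 3.35/(0.25 × 197 × 100.3) = 0.0006782 kg/m³.
(x−vt)²/(4Dt) = (60.903)²/(4 × 1.73 × 463) = 1.158; exp(−1.158) = 0.3141.
C = 0.0006782 × 0.3141 = 0.000213 kg/m³.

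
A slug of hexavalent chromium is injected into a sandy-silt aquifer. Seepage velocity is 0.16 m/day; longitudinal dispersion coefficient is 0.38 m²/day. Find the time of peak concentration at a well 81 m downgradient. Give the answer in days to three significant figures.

492 days

For the 1D instantaneous-source solution, setting ∂C/∂t = 0 at fixed x gives v²t² + 2Dt − x² = 0, so t = (√(D² + v²x²) − D)/v².
√(D² + v²x²) = √(0.38² + 0.16² × 81²) = 12.97; v² = 0.0256.
t = (12.97 − 0.38)/0.0256 = 492 days (vs. the pure-advection estimate x/v = 506 d).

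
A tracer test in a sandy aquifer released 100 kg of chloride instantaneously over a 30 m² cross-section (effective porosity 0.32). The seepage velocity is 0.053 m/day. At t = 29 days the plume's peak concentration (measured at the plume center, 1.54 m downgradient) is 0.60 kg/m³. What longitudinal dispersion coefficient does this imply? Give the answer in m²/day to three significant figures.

At the plume center C_max = M/(n_e·A·√(4πDt)), so D = M²/(4πt·(n_e·A·C_max)²).
n_e·A·C_max = 0.32 × 30 × 0.60 = 5.760 kg/m.
D = 100²/(4π × 29 × 5.760²) = 0.827 m²/day.

0.827 m²/day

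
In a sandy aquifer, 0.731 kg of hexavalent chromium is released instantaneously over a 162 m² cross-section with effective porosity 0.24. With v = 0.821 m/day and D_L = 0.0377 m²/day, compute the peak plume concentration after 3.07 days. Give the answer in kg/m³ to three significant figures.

The peak of an instantaneous 1D plume sits at x = vt; there the Gaussian factor is 1 and C_max = M/(n_e·A·√(4πDt)), where n_e·A is the pore area the mass is dissolved in.
√(4πDt) = √(4π × 0.0377 × 3.07) = 1.206 m, so C_max = 0.731/(0.24 × 162 × 1.206) = 0.0156 kg/m³.

0.0156 kg/m³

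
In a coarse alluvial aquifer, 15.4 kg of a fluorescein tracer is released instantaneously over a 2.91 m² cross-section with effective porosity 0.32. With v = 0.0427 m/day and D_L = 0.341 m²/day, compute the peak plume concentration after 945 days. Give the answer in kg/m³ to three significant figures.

The peak of an instantaneous 1D plume sits at x = vt; there the Gaussian factor is 1 and C_max = M/(n_e·A·√(4πDt)), where n_e·A is the pore area the mass is dissolved in.
√(4πDt) = √(4π × 0.341 × 945) = 63.64 m, so C_max = 15.4/(0.32 × 2.91 × 63.64) = 0.260 kg/m³.

0.260 kg/m³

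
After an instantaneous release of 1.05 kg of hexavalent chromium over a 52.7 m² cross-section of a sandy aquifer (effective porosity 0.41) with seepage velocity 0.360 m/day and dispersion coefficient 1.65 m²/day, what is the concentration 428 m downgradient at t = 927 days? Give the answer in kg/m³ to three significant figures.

For an instantaneous plane source, C(x,t) = M/(n_e·A·√(4πDt)) · exp(−(x−vt)²/(4Dt)), with n_e·A the pore (flow) area.
Plume center vt = 0.360 × 927 = 333.72 m, so the well at 428 m is 94.28 m downgradient of the peak.
√(4πDt) = 138.6 m, giving peak height M/(n_e·A·√(4πDt)) = 1.05/(0.41 × 52.7 × 138.6) = 0.0003506 kg/m³.
(x−vt)²/(4Dt) = (94.28)²/(4 × 1.65 × 927) = 1.453; exp(−1.453) = 0.2339.
C = 0.0003506 × 0.2339 = 8.20e-05 kg/m³.

8.20e-05 kg/m³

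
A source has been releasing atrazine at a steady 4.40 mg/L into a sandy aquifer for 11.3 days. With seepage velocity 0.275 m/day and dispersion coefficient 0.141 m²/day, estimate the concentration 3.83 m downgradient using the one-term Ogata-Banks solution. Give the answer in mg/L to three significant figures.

1.51 mg/L

For a continuous step input, C/C₀ ≈ ½·erfc((x−vt)/(2√(Dt))).
vt = 0.275 × 11.3 = 3.1075 m and 2√(Dt) = 2√(0.141 × 11.3) = 2.525 m.
Argument (x−vt)/(2√(Dt)) = (3.83 − 3.1075)/2.525 = 0.2861; ½·erfc(0.2861) = 0.3429.
C = 4.40 × 0.3429 = 1.51 mg/L.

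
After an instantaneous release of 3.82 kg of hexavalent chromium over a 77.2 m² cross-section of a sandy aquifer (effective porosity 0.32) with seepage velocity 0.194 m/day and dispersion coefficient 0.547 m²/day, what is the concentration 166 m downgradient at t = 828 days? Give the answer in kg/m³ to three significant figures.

For an instantaneous plane source, C(x,t) = M/(n_e·A·√(4πDt)) · exp(−(x−vt)²/(4Dt)), with n_e·A the pore (flow) area.
Plume center vt = 0.194 × 828 = 160.632 m, so the well at 166 m is 5.368 m downgradient of the peak.
√(4πDt) = 75.44 m, giving peak height M/(n_e·A·√(4πDt)) = 3.82/(0.32 × 77.2 × 75.44) = 0.002050 kg/m³.
(x−vt)²/(4Dt) = (5.368)²/(4 × 0.547 × 828) = 0.01591; exp(−0.01591) = 0.9842.
C = 0.002050 × 0.9842 = 0.00202 kg/m³.

0.00202 kg/m³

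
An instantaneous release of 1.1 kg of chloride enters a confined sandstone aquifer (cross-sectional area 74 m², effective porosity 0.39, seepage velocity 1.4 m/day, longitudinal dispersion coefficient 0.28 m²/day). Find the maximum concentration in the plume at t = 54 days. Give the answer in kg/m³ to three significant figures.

The peak of an instantaneous 1D plume sits at x = vt; there the Gaussian factor is 1 and C_max = M/(n_e·A·√(4πDt)), where n_e·A is the pore area the mass is dissolved in.
√(4πDt) = √(4π × 0.28 × 54) = 13.78 m, so C_max = 1.1/(0.39 × 74 × 13.78) = 0.00277 kg/m³.

0.00277 kg/m³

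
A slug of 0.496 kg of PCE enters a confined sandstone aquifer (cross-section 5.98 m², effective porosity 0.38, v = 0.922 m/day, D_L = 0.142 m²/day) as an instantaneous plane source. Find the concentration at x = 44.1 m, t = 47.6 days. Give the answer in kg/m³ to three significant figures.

0.0236 kg/m³

For an instantaneous plane source, C(x,t) = M/(n_e·A·√(4πDt)) · exp(−(x−vt)²/(4Dt)), with n_e·A the pore (flow) area.
Plume center vt = 0.922 × 47.6 = 43.8872 m, so the well at 44.1 m is 0.2128 m downgradient of the peak.
√(4πDt) = 9.216 m, giving peak height M/(n_e·A·√(4πDt)) = 0.496/(0.38 × 5.98 × 9.216) = 0.02368 kg/m³.
(x−vt)²/(4Dt) = (0.2128)²/(4 × 0.142 × 47.6) = 0.001675; exp(−0.001675) = 0.9983.
C = 0.02368 × 0.9983 = 0.0236 kg/m³.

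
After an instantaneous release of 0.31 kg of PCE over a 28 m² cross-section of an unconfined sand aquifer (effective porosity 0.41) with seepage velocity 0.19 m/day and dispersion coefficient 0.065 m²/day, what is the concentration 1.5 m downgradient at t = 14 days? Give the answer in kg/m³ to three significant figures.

0.00552 kg/m³

For an instantaneous plane source, C(x,t) = M/(n_e·A·√(4πDt)) · exp(−(x−vt)²/(4Dt)), with n_e·A the pore (flow) area.
Plume center vt = 0.19 × 14 = 2.66 m, so the well at 1.5 m is 1.16 m upgradient of the peak.
√(4πDt) = 3.382 m, giving peak height M/(n_e·A·√(4πDt)) = 0.31/(0.41 × 28 × 3.382) = 0.007984 kg/m³.
(x−vt)²/(4Dt) = (-1.16)²/(4 × 0.065 × 14) = 0.3697; exp(−0.3697) = 0.6909.
C = 0.007984 × 0.6909 = 0.00552 kg/m³.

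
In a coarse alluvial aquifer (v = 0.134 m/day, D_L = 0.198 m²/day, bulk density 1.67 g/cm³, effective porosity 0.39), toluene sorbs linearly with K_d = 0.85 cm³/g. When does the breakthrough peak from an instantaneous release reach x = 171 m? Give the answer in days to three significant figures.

Retardation factor R = 1 + ρ_b·K_d/n = 1 + 1.67 × 0.85/0.39 = 4.640.
Sorption retards both mechanisms: v_R = v/R = 0.02888 m/day, D_R = D/R = 0.04267 m²/day.
Peak time from v_R²t² + 2D_R t − x² = 0: t = (√(D_R² + v_R²x²) − D_R)/v_R².
√(D_R² + v_R²x²) = √(0.04267² + 0.02888² × 171²) = 4.939; v_R² = 0.0008341.
t = (4.939 − 0.04267)/0.0008341 = 5870 days.

5870 days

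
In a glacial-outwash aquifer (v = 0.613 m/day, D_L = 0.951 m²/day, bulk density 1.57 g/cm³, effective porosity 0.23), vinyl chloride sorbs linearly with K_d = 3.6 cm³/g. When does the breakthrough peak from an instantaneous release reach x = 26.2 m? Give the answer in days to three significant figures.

Retardation factor R = 1 + ρ_b·K_d/n = 1 + 1.57 × 3.6/0.23 = 25.57.
Sorption retards both mechanisms: v_R = v/R = 0.02397 m/day, D_R = D/R = 0.03719 m²/day.
Peak time from v_R²t² + 2D_R t − x² = 0: t = (√(D_R² + v_R²x²) − D_R)/v_R².
√(D_R² + v_R²x²) = √(0.03719² + 0.02397² × 26.2²) = 0.6291; v_R² = 0.0005746.
t = (0.6291 − 0.03719)/0.0005746 = 1030 days.

1030 days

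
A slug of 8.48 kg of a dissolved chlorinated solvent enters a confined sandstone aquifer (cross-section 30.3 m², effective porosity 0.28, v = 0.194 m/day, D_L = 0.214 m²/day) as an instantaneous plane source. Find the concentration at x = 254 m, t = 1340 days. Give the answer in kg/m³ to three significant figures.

0.0161 kg/m³

For an instantaneous plane source, C(x,t) = M/(n_e·A·√(4πDt)) · exp(−(x−vt)²/(4Dt)), with n_e·A the pore (flow) area.
Plume center vt = 0.194 × 1340 = 259.96 m, so the well at 254 m is 5.96 m upgradient of the peak.
√(4πDt) = 60.03 m, giving peak height M/(n_e·A·√(4πDt)) = 8.48/(0.28 × 30.3 × 60.03) = 0.01665 kg/m³.
(x−vt)²/(4Dt) = (-5.96)²/(4 × 0.214 × 1340) = 0.03097; exp(−0.03097) = 0.9695.
C = 0.01665 × 0.9695 = 0.0161 kg/m³.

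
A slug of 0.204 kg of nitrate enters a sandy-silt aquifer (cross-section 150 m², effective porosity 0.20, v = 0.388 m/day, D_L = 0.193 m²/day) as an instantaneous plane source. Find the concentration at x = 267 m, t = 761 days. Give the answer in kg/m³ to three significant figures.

4.06e-05 kg/m³

For an instantaneous plane source, C(x,t) = M/(n_e·A·√(4πDt)) · exp(−(x−vt)²/(4Dt)), with n_e·A the pore (flow) area.
Plume center vt = 0.388 × 761 = 295.268 m, so the well at 267 m is 28.268 m upgradient of the peak.
√(4πDt) = 42.96 m, giving peak height M/(n_e·A·√(4πDt)) = 0.204/(0.20 × 150 × 42.96) = 0.0001583 kg/m³.
(x−vt)²/(4Dt) = (-28.268)²/(4 × 0.193 × 761) = 1.360; exp(−1.360) = 0.2567.
C = 0.0001583 × 0.2567 = 4.06e-05 kg/m³.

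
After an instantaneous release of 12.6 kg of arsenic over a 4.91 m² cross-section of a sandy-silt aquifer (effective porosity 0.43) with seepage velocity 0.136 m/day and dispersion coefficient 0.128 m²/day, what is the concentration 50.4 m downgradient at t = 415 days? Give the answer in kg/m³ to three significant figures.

For an instantaneous plane source, C(x,t) = M/(n_e·A·√(4πDt)) · exp(−(x−vt)²/(4Dt)), with n_e·A the pore (flow) area.
Plume center vt = 0.136 × 415 = 56.44 m, so the well at 50.4 m is 6.04 m upgradient of the peak.
√(4πDt) = 25.84 m, giving peak height M/(n_e·A·√(4πDt)) = 12.6/(0.43 × 4.91 × 25.84) = 0.2310 kg/m³.
(x−vt)²/(4Dt) = (-6.04)²/(4 × 0.128 × 415) = 0.1717; exp(−0.1717) = 0.8422.
C = 0.2310 × 0.8422 = 0.195 kg/m³.

0.195 kg/m³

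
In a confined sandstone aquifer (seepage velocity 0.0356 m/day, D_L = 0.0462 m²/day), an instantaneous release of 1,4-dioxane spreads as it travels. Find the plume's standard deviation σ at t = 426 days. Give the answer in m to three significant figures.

Dispersive spreading gives a Gaussian with σ² = 2Dt; advection only shifts the center.
σ = √(2 × 0.0462 × 426) = 6.27 m.

6.27 m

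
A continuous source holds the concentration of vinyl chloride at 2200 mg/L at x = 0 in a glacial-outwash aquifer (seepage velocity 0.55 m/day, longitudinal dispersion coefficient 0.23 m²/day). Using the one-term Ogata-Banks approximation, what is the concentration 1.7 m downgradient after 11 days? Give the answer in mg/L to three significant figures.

For a continuous step input, C/C₀ ≈ ½·erfc((x−vt)/(2√(Dt))).
vt = 0.55 × 11 = 6.05 m and 2√(Dt) = 2√(0.23 × 11) = 3.181 m.
Argument (x−vt)/(2√(Dt)) = (1.7 − 6.05)/3.181 = -1.367; ½·erfc(-1.367) = 0.9734.
C = 2200 × 0.9734 = 2140 mg/L.

2140 mg/L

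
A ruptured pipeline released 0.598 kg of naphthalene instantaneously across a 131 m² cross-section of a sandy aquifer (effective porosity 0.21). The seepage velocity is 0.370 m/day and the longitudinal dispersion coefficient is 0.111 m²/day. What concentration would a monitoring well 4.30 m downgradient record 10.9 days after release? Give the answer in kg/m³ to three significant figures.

For an instantaneous plane source, C(x,t) = M/(n_e·A·√(4πDt)) · exp(−(x−vt)²/(4Dt)), with n_e·A the pore (flow) area.
Plume center vt = 0.370 × 10.9 = 4.033 m, so the well at 4.30 m is 0.267 m downgradient of the peak.
√(4πDt) = 3.899 m, giving peak height M/(n_e·A·√(4πDt)) = 0.598/(0.21 × 131 × 3.899) = 0.005575 kg/m³.
(x−vt)²/(4Dt) = (0.267)²/(4 × 0.111 × 10.9) = 0.01473; exp(−0.01473) = 0.9854.
C = 0.005575 × 0.9854 = 0.00549 kg/m³.

0.00549 kg/m³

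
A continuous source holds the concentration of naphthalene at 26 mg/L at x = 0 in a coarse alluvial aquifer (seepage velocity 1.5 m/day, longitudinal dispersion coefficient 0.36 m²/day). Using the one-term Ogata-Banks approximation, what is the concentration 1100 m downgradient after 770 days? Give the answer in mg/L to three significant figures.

25.7 mg/L

For a continuous step input, C/C₀ ≈ ½·erfc((x−vt)/(2√(Dt))).
vt = 1.5 × 770 = 1155 m and 2√(Dt) = 2√(0.36 × 770) = 33.30 m.
Argument (x−vt)/(2√(Dt)) = (1100 − 1155)/33.30 = -1.652; ½·erfc(-1.652) = 0.9903.
C = 26 × 0.9903 = 25.7 mg/L.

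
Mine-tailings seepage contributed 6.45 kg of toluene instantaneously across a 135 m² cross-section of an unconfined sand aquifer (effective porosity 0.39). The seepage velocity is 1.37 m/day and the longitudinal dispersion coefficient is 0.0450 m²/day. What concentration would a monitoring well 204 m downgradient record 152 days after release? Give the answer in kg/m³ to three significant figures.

For an instantaneous plane source, C(x,t) = M/(n_e·A·√(4πDt)) · exp(−(x−vt)²/(4Dt)), with n_e·A the pore (flow) area.
Plume center vt = 1.37 × 152 = 208.24 m, so the well at 204 m is 4.24 m upgradient of the peak.
√(4πDt) = 9.271 m, giving peak height M/(n_e·A·√(4πDt)) = 6.45/(0.39 × 135 × 9.271) = 0.01321 kg/m³.
(x−vt)²/(4Dt) = (-4.24)²/(4 × 0.0450 × 152) = 0.6571; exp(−0.6571) = 0.5184.
C = 0.01321 × 0.5184 = 0.00685 kg/m³.

0.00685 kg/m³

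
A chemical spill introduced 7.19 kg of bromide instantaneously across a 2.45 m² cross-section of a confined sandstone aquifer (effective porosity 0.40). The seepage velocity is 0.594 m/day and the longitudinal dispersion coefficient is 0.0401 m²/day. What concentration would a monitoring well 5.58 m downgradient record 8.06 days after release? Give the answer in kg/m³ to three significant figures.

2.24 kg/m³

For an instantaneous plane source, C(x,t) = M/(n_e·A·√(4πDt)) · exp(−(x−vt)²/(4Dt)), with n_e·A the pore (flow) area.
Plume center vt = 0.594 × 8.06 = 4.78764 m, so the well at 5.58 m is 0.79236 m downgradient of the peak.
√(4πDt) = 2.015 m, giving peak height M/(n_e·A·√(4πDt)) = 7.19/(0.40 × 2.45 × 2.015) = 3.641 kg/m³.
(x−vt)²/(4Dt) = (0.79236)²/(4 × 0.0401 × 8.06) = 0.4856; exp(−0.4856) = 0.6153.
C = 3.641 × 0.6153 = 2.24 kg/m³.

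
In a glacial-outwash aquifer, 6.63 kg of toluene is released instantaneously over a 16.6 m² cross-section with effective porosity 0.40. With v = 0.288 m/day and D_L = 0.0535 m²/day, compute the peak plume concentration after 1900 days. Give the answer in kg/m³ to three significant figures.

The peak of an instantaneous 1D plume sits at x = vt; there the Gaussian factor is 1 and C_max = M/(n_e·A·√(4πDt)), where n_e·A is the pore area the mass is dissolved in.
√(4πDt) = √(4π × 0.0535 × 1900) = 35.74 m, so C_max = 6.63/(0.40 × 16.6 × 35.74) = 0.0279 kg/m³.

0.0279 kg/m³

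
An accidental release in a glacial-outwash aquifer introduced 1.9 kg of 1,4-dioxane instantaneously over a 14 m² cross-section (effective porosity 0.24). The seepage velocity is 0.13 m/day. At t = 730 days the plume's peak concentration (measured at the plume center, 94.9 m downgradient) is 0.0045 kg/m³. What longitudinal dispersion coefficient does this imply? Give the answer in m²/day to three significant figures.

1.72 m²/day

At the plume center C_max = M/(n_e·A·√(4πDt)), so D = M²/(4πt·(n_e·A·C_max)²).
n_e·A·C_max = 0.24 × 14 × 0.0045 = 0.01512 kg/m.
D = 1.9²/(4π × 730 × 0.01512²) = 1.72 m²/day.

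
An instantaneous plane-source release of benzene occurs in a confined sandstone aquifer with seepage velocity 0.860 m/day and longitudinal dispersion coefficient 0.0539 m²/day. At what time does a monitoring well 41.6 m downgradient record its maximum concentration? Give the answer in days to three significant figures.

For the 1D instantaneous-source solution, setting ∂C/∂t = 0 at fixed x gives v²t² + 2Dt − x² = 0, so t = (√(D² + v²x²) − D)/v².
√(D² + v²x²) = √(0.0539² + 0.860² × 41.6²) = 35.78; v² = 0.7396.
t = (35.78 − 0.0539)/0.7396 = 48.3 days (vs. the pure-advection estimate x/v = 48.4 d).

48.3 days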